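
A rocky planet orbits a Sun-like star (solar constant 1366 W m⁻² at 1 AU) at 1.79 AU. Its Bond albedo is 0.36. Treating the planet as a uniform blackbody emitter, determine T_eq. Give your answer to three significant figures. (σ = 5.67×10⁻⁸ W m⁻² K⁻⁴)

Flux at 1.79 AU: S = 1366/1.79² = 426 W m⁻².
Energy balance: absorbed = emitted ⇒ πR²·S(1−A) = 4πR²·σT_eq⁴, so T_eq⁴ = S(1−A)/(4σ).
T_eq = [426 × 0.64 / (4 × 5.67×10⁻⁸)]^(1/4) = (1.20×10⁹)^(1/4) = 186 K.

T_eq ≈ 186 K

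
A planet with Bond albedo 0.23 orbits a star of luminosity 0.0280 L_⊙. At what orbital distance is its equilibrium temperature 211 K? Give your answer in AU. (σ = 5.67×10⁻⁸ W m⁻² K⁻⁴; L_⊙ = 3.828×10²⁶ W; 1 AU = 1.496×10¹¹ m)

L = 0.0280 × 3.828×10²⁶ = 1.07×10²⁵ W.
From T_eq⁴ = L(1−A)/(16πσd²): d = √[L(1−A)/(16πσT_eq⁴)].
d = √[1.07×10²⁵ × 0.77 / (16π × 5.67×10⁻⁸ × (211)⁴)] = 3.82×10¹⁰ m = 0.255 AU.

d ≈ 0.255 AU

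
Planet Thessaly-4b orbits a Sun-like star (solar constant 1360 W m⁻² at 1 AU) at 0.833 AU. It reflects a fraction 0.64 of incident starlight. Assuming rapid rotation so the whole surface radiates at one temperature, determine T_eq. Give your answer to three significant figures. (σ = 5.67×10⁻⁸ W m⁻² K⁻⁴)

Flux at 0.833 AU: S = 1360/0.833² = 1960 W m⁻².
Energy balance: absorbed = emitted ⇒ πR²·S(1−A) = 4πR²·σT_eq⁴, so T_eq⁴ = S(1−A)/(4σ).
T_eq = [1960 × 0.36 / (4 × 5.67×10⁻⁸)]^(1/4) = (3.11×10⁹)^(1/4) = 236 K.

T_eq ≈ 236 K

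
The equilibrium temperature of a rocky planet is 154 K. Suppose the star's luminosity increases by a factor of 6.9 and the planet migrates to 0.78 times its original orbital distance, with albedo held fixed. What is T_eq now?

T_eq ≈ 283 K

T_eq ∝ L^(1/4) · d^(−1/2).
T′ = 154 × 6.9^(1/4) / 0.78^(1/2) = 283 K.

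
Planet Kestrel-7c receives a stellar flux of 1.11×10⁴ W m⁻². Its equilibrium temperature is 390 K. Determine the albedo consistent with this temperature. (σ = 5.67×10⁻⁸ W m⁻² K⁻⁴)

A ≈ 0.53

From T_eq⁴ = S(1−A)/(4σ): 1−A = 4σT_eq⁴/S.
1−A = 4 × 5.67×10⁻⁸ × (390)⁴ / 1.11×10⁴ = 0.473.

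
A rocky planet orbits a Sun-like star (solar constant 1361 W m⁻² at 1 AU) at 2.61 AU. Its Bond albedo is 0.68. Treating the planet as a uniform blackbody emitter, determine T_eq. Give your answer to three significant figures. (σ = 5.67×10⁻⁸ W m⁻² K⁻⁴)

Flux at 2.61 AU: S = 1361/2.61² = 200 W m⁻².
Energy balance: absorbed = emitted ⇒ πR²·S(1−A) = 4πR²·σT_eq⁴, so T_eq⁴ = S(1−A)/(4σ).
T_eq = [200 × 0.32 / (4 × 5.67×10⁻⁸)]^(1/4) = (2.82×10⁸)^(1/4) = 130 K.

T_eq ≈ 130 K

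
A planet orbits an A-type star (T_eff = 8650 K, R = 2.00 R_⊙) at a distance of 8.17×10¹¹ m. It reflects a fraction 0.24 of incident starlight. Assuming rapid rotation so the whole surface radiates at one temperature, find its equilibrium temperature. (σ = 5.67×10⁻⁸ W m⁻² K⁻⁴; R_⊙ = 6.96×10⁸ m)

T_eq ≈ 236 K

R_⋆ = 2.00 × 6.96×10⁸ = 1.39×10⁹ m.
L = 4πR_⋆²σT_⋆⁴ = 4π(1.39×10⁹)² × 5.67×10⁻⁸ × (8650)⁴ = 7.73×10²⁷ W.
S = L/(4πd²) = 921 W m⁻².
Energy balance: absorbed = emitted ⇒ πR²·S(1−A) = 4πR²·σT_eq⁴, so T_eq⁴ = S(1−A)/(4σ).
T_eq = [921 × 0.76 / (4 × 5.67×10⁻⁸)]^(1/4) = (3.09×10⁹)^(1/4) = 236 K.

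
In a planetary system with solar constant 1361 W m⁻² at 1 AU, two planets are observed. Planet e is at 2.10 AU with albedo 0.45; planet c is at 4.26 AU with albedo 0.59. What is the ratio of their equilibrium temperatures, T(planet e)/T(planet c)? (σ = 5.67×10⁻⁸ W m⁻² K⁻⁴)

T₁/T₂ ≈ 1.533

T_eq = [S₀(1−A)/(4σd²)]^(1/4), so T ∝ (1−A)^(1/4) / √d.
T₁ = [1361×0.55/(4×5.67×10⁻⁸×2.10²)]^(1/4) = 165.40 K.
T₂ = [1361×0.41/(4×5.67×10⁻⁸×4.26²)]^(1/4) = 107.91 K.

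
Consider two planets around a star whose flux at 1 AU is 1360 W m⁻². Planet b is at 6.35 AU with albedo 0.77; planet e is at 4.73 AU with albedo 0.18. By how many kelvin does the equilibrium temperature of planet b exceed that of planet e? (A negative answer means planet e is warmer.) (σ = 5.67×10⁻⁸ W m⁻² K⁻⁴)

T_eq = [S₀(1−A)/(4σd²)]^(1/4), so T ∝ (1−A)^(1/4) / √d.
T₁ = [1360×0.23/(4×5.67×10⁻⁸×6.35²)]^(1/4) = 76.47 K.
T₂ = [1360×0.82/(4×5.67×10⁻⁸×4.73²)]^(1/4) = 121.76 K.

ΔT ≈ -45.3 K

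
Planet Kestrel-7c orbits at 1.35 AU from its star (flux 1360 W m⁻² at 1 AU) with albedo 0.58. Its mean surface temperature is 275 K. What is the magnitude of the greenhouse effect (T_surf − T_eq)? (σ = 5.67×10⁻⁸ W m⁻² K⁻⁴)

ΔT ≈ 82.2 K

S = 1360/1.35² = 746.2 W m⁻².
T_eq = [S(1−A)/(4σ)]^(1/4) = [746.2×0.42/(4×5.67×10⁻⁸)]^(1/4) = 192.8 K.
ΔT = T_surf − T_eq = 275 − 192.8.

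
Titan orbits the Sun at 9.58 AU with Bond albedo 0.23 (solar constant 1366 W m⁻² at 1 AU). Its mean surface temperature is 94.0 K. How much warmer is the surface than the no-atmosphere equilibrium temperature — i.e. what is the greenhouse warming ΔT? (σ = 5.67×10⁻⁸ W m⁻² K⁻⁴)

ΔT ≈ 9.7 K

S = 1366/9.58² = 14.88 W m⁻².
T_eq = [S(1−A)/(4σ)]^(1/4) = [14.88×0.77/(4×5.67×10⁻⁸)]^(1/4) = 84.3 K.
ΔT = T_surf − T_eq = 94 − 84.3.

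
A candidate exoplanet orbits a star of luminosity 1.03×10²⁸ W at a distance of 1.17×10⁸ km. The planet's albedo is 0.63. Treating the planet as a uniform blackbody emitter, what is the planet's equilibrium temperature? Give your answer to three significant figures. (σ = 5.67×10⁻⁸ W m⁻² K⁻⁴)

T_eq ≈ 559 K

d = 1.17×10⁸ km = 1.17×10¹¹ m.
Flux: S = L/(4πd²) = 1.03×10²⁸/(4π×(1.17×10¹¹)²) = 5.99×10⁴ W m⁻².
Energy balance: absorbed = emitted ⇒ πR²·S(1−A) = 4πR²·σT_eq⁴, so T_eq⁴ = S(1−A)/(4σ).
T_eq = [5.99×10⁴ × 0.37 / (4 × 5.67×10⁻⁸)]^(1/4) = (9.77×10¹⁰)^(1/4) = 559 K.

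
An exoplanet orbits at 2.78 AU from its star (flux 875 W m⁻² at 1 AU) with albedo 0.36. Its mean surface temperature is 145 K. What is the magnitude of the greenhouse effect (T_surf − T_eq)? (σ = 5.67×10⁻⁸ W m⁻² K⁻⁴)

ΔT ≈ 11.3 K

S = 875/2.78² = 113.2 W m⁻².
T_eq = [S(1−A)/(4σ)]^(1/4) = [113.2×0.64/(4×5.67×10⁻⁸)]^(1/4) = 133.7 K.
ΔT = T_surf − T_eq = 145 − 133.7.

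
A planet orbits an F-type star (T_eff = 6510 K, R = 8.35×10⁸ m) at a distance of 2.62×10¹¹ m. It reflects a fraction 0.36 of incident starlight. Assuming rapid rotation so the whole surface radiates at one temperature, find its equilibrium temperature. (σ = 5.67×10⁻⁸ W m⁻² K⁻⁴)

L = 4πR_⋆²σT_⋆⁴ = 4π(8.35×10⁸)² × 5.67×10⁻⁸ × (6510)⁴ = 8.92×10²⁶ W.
S = L/(4πd²) = 1030 W m⁻².
Energy balance: absorbed = emitted ⇒ πR²·S(1−A) = 4πR²·σT_eq⁴, so T_eq⁴ = S(1−A)/(4σ).
T_eq = [1030 × 0.64 / (4 × 5.67×10⁻⁸)]^(1/4) = (2.92×10⁹)^(1/4) = 232 K.

T_eq ≈ 232 K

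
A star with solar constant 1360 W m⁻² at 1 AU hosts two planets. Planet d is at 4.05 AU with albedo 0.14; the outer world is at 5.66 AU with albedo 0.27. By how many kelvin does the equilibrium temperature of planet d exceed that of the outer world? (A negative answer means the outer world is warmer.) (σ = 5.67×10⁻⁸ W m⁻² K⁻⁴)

T_eq = [S₀(1−A)/(4σd²)]^(1/4), so T ∝ (1−A)^(1/4) / √d.
T₁ = [1360×0.86/(4×5.67×10⁻⁸×4.05²)]^(1/4) = 133.16 K.
T₂ = [1360×0.73/(4×5.67×10⁻⁸×5.66²)]^(1/4) = 108.12 K.

ΔT ≈ 25.0 K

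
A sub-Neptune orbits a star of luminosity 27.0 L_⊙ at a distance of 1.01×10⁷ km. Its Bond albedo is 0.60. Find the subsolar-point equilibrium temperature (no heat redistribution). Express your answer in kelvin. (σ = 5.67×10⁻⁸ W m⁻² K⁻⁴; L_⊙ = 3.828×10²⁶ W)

d = 1.01×10⁷ km = 1.01×10¹⁰ m.
L = 27.0 × 3.828×10²⁶ = 1.03×10²⁸ W.
Flux: S = L/(4πd²) = 1.03×10²⁸/(4π×(1.01×10¹⁰)²) = 8.06×10⁶ W m⁻².
At the subsolar point the surface absorbs S(1−A) and emits σT⁴ per unit area — no factor of 4, since only the local patch is in balance.
T = [8.06×10⁶ × 0.40 / 5.67×10⁻⁸]^(1/4) = (5.69×10¹³)^(1/4) = 2750 K.

T_ss ≈ 2750 K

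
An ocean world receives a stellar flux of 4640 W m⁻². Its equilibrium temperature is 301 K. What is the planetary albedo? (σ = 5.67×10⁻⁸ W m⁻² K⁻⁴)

A ≈ 0.60

From T_eq⁴ = S(1−A)/(4σ): 1−A = 4σT_eq⁴/S.
1−A = 4 × 5.67×10⁻⁸ × (301)⁴ / 4640 = 0.401.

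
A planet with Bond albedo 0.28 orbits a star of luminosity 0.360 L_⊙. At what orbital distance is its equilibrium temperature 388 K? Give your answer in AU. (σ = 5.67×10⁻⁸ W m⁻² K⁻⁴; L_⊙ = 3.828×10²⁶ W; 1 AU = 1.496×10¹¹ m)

L = 0.360 × 3.828×10²⁶ = 1.38×10²⁶ W.
From T_eq⁴ = L(1−A)/(16πσd²): d = √[L(1−A)/(16πσT_eq⁴)].
d = √[1.38×10²⁶ × 0.72 / (16π × 5.67×10⁻⁸ × (388)⁴)] = 3.92×10¹⁰ m = 0.262 AU.

d ≈ 0.262 AU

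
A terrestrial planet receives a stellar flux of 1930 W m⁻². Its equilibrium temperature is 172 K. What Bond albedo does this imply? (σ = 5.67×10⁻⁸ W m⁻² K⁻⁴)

From T_eq⁴ = S(1−A)/(4σ): 1−A = 4σT_eq⁴/S.
1−A = 4 × 5.67×10⁻⁸ × (172)⁴ / 1930 = 0.103.

A ≈ 0.90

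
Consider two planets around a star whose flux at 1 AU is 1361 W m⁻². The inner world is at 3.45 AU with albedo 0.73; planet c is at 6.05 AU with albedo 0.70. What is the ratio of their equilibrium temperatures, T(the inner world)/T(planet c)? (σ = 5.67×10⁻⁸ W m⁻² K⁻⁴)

T₁/T₂ ≈ 1.290

T_eq = [S₀(1−A)/(4σd²)]^(1/4), so T ∝ (1−A)^(1/4) / √d.
T₁ = [1361×0.27/(4×5.67×10⁻⁸×3.45²)]^(1/4) = 108.02 K.
T₂ = [1361×0.30/(4×5.67×10⁻⁸×6.05²)]^(1/4) = 83.74 K.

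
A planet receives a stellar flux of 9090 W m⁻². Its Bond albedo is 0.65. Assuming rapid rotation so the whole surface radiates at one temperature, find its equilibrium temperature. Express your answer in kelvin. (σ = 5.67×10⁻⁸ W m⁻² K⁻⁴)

T_eq ≈ 344 K

Energy balance: absorbed = emitted ⇒ πR²·S(1−A) = 4πR²·σT_eq⁴, so T_eq⁴ = S(1−A)/(4σ).
T_eq = [9090 × 0.35 / (4 × 5.67×10⁻⁸)]^(1/4) = (1.40×10¹⁰)^(1/4) = 344 K.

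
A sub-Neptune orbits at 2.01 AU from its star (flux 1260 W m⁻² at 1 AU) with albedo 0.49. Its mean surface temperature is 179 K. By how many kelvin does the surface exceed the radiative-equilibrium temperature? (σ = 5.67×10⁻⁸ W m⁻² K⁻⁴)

S = 1260/2.01² = 311.9 W m⁻².
T_eq = [S(1−A)/(4σ)]^(1/4) = [311.9×0.51/(4×5.67×10⁻⁸)]^(1/4) = 162.7 K.
ΔT = T_surf − T_eq = 179 − 162.7.

ΔT ≈ 16.3 K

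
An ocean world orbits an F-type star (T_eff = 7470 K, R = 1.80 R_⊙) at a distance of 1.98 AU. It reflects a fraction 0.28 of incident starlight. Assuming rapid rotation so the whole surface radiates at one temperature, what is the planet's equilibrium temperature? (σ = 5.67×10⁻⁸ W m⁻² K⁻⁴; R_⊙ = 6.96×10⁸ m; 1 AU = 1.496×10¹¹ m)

R_⋆ = 1.80 × 6.96×10⁸ = 1.25×10⁹ m.
d = 1.98 AU = 2.96×10¹¹ m.
L = 4πR_⋆²σT_⋆⁴ = 4π(1.25×10⁹)² × 5.67×10⁻⁸ × (7470)⁴ = 3.48×10²⁷ W.
S = L/(4πd²) = 3160 W m⁻².
Energy balance: absorbed = emitted ⇒ πR²·S(1−A) = 4πR²·σT_eq⁴, so T_eq⁴ = S(1−A)/(4σ).
T_eq = [3160 × 0.72 / (4 × 5.67×10⁻⁸)]^(1/4) = (1.00×10¹⁰)^(1/4) = 316 K.

T_eq ≈ 316 K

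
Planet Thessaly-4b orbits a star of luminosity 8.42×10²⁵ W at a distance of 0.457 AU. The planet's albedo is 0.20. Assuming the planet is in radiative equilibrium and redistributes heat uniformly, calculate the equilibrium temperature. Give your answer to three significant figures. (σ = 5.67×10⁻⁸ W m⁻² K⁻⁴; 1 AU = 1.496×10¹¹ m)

d = 0.457 AU = 6.84×10¹⁰ m.
Flux: S = L/(4πd²) = 8.42×10²⁵/(4π×(6.84×10¹⁰)²) = 1430 W m⁻².
Energy balance: absorbed = emitted ⇒ πR²·S(1−A) = 4πR²·σT_eq⁴, so T_eq⁴ = S(1−A)/(4σ).
T_eq = [1430 × 0.80 / (4 × 5.67×10⁻⁸)]^(1/4) = (5.06×10⁹)^(1/4) = 267 K.

T_eq ≈ 267 K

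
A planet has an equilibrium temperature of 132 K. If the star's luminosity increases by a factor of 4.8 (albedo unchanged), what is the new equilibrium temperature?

T_eq ∝ L^(1/4) · d^(−1/2).
T′ = 132 × 4.8^(1/4) = 195 K.

T_eq ≈ 195 K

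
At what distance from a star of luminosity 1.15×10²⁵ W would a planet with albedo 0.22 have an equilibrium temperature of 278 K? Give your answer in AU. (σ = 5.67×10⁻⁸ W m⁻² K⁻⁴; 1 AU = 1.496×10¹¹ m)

d ≈ 0.153 AU

From T_eq⁴ = L(1−A)/(16πσd²): d = √[L(1−A)/(16πσT_eq⁴)].
d = √[1.15×10²⁵ × 0.78 / (16π × 5.67×10⁻⁸ × (278)⁴)] = 2.30×10¹⁰ m = 0.153 AU.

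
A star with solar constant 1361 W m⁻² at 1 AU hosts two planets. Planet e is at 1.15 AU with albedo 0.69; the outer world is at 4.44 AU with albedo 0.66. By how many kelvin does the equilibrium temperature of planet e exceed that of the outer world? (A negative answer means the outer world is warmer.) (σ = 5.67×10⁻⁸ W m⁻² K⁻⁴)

ΔT ≈ 92.8 K

T_eq = [S₀(1−A)/(4σd²)]^(1/4), so T ∝ (1−A)^(1/4) / √d.
T₁ = [1361×0.31/(4×5.67×10⁻⁸×1.15²)]^(1/4) = 193.66 K.
T₂ = [1361×0.34/(4×5.67×10⁻⁸×4.44²)]^(1/4) = 100.86 K.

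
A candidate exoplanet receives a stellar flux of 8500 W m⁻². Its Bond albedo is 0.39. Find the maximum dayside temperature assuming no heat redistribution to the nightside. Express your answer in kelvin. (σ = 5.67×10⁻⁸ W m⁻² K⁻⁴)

With no redistribution each surface element balances locally: S(1−A) = σT⁴.
T = [8500 × 0.61 / 5.67×10⁻⁸]^(1/4) = (9.14×10¹⁰)^(1/4) = 550 K.

T_ss ≈ 550 K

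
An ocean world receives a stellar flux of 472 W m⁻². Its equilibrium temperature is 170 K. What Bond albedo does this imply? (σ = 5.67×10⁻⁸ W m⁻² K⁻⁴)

From T_eq⁴ = S(1−A)/(4σ): 1−A = 4σT_eq⁴/S.
1−A = 4 × 5.67×10⁻⁸ × (170)⁴ / 472 = 0.401.

A ≈ 0.60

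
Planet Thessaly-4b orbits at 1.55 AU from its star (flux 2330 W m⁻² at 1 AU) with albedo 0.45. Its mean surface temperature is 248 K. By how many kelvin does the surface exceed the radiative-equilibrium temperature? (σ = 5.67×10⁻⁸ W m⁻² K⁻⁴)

S = 2330/1.55² = 969.8 W m⁻².
T_eq = [S(1−A)/(4σ)]^(1/4) = [969.8×0.55/(4×5.67×10⁻⁸)]^(1/4) = 220.2 K.
ΔT = T_surf − T_eq = 248 − 220.2.

ΔT ≈ 27.8 K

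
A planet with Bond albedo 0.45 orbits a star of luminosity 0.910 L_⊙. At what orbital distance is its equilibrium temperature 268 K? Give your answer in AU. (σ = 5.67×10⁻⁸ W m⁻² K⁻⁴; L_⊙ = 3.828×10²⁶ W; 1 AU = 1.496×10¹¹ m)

d ≈ 0.763 AU

L = 0.910 × 3.828×10²⁶ = 3.48×10²⁶ W.
From T_eq⁴ = L(1−A)/(16πσd²): d = √[L(1−A)/(16πσT_eq⁴)].
d = √[3.48×10²⁶ × 0.55 / (16π × 5.67×10⁻⁸ × (268)⁴)] = 1.14×10¹¹ m = 0.763 AU.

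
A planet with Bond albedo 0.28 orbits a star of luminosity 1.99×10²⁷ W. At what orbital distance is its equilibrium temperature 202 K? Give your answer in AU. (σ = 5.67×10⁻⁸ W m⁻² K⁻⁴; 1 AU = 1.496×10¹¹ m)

d ≈ 3.67 AU

From T_eq⁴ = L(1−A)/(16πσd²): d = √[L(1−A)/(16πσT_eq⁴)].
d = √[1.99×10²⁷ × 0.72 / (16π × 5.67×10⁻⁸ × (202)⁴)] = 5.49×10¹¹ m = 3.67 AU.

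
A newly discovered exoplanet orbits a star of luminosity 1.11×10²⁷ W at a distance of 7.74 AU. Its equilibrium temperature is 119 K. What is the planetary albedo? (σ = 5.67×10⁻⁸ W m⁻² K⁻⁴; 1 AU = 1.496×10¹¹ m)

d = 7.74 AU = 1.16×10¹² m.
Flux: S = L/(4πd²) = 1.11×10²⁷/(4π×(1.16×10¹²)²) = 65.9 W m⁻².
From T_eq⁴ = S(1−A)/(4σ): 1−A = 4σT_eq⁴/S.
1−A = 4 × 5.67×10⁻⁸ × (119)⁴ / 65.9 = 0.690.

A ≈ 0.31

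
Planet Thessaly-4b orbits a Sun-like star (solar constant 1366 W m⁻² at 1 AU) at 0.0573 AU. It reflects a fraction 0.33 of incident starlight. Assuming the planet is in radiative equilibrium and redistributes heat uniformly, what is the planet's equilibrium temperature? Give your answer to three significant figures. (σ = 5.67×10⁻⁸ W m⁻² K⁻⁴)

Flux at 0.0573 AU: S = 1366/0.0573² = 4.16×10⁵ W m⁻².
Energy balance: absorbed = emitted ⇒ πR²·S(1−A) = 4πR²·σT_eq⁴, so T_eq⁴ = S(1−A)/(4σ).
T_eq = [4.16×10⁵ × 0.67 / (4 × 5.67×10⁻⁸)]^(1/4) = (1.23×10¹²)^(1/4) = 1050 K.

T_eq ≈ 1050 K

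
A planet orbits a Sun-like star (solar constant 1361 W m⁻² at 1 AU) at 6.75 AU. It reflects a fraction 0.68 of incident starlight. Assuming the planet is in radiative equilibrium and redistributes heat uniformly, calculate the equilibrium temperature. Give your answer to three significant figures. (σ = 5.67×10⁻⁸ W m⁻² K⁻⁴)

T_eq ≈ 80.6 K

Flux at 6.75 AU: S = 1361/6.75² = 29.9 W m⁻².
Energy balance: absorbed = emitted ⇒ πR²·S(1−A) = 4πR²·σT_eq⁴, so T_eq⁴ = S(1−A)/(4σ).
T_eq = [29.9 × 0.32 / (4 × 5.67×10⁻⁸)]^(1/4) = (4.21×10⁷)^(1/4) = 80.6 K.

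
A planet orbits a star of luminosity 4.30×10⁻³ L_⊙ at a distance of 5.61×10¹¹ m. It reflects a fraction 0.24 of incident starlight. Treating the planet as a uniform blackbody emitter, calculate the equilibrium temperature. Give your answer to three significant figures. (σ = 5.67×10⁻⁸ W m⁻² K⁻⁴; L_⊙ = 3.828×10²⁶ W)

T_eq ≈ 34.4 K

L = 4.30×10⁻³ × 3.828×10²⁶ = 1.65×10²⁴ W.
Flux: S = L/(4πd²) = 1.65×10²⁴/(4π×(5.61×10¹¹)²) = 0.416 W m⁻².
Energy balance: absorbed = emitted ⇒ πR²·S(1−A) = 4πR²·σT_eq⁴, so T_eq⁴ = S(1−A)/(4σ).
T_eq = [0.416 × 0.76 / (4 × 5.67×10⁻⁸)]^(1/4) = (1.39×10⁶)^(1/4) = 34.4 K.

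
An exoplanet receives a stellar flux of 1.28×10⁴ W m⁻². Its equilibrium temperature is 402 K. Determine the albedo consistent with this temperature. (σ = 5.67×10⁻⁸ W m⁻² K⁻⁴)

A ≈ 0.54

From T_eq⁴ = S(1−A)/(4σ): 1−A = 4σT_eq⁴/S.
1−A = 4 × 5.67×10⁻⁸ × (402)⁴ / 1.28×10⁴ = 0.463.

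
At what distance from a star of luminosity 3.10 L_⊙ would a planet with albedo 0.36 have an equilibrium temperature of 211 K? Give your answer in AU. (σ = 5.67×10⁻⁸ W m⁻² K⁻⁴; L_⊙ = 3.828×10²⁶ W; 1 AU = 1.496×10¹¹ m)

L = 3.10 × 3.828×10²⁶ = 1.19×10²⁷ W.
From T_eq⁴ = L(1−A)/(16πσd²): d = √[L(1−A)/(16πσT_eq⁴)].
d = √[1.19×10²⁷ × 0.64 / (16π × 5.67×10⁻⁸ × (211)⁴)] = 3.67×10¹¹ m = 2.45 AU.

d ≈ 2.45 AU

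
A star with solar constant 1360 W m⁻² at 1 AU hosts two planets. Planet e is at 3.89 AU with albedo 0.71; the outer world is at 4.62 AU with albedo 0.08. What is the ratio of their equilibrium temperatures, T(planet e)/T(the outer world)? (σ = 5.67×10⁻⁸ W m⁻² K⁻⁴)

T₁/T₂ ≈ 0.817

T_eq = [S₀(1−A)/(4σd²)]^(1/4), so T ∝ (1−A)^(1/4) / √d.
T₁ = [1360×0.29/(4×5.67×10⁻⁸×3.89²)]^(1/4) = 103.54 K.
T₂ = [1360×0.92/(4×5.67×10⁻⁸×4.62²)]^(1/4) = 126.79 K.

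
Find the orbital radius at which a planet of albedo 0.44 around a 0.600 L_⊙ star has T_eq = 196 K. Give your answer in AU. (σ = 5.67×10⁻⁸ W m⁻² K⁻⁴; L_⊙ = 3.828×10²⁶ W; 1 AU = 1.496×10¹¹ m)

d ≈ 1.17 AU

L = 0.600 × 3.828×10²⁶ = 2.30×10²⁶ W.
From T_eq⁴ = L(1−A)/(16πσd²): d = √[L(1−A)/(16πσT_eq⁴)].
d = √[2.30×10²⁶ × 0.56 / (16π × 5.67×10⁻⁸ × (196)⁴)] = 1.75×10¹¹ m = 1.17 AU.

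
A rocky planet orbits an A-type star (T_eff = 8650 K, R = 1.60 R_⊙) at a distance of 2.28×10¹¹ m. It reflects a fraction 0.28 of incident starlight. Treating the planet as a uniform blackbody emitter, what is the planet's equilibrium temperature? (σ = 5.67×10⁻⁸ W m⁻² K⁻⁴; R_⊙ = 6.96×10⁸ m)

T_eq ≈ 394 K

R_⋆ = 1.60 × 6.96×10⁸ = 1.11×10⁹ m.
L = 4πR_⋆²σT_⋆⁴ = 4π(1.11×10⁹)² × 5.67×10⁻⁸ × (8650)⁴ = 4.95×10²⁷ W.
S = L/(4πd²) = 7570 W m⁻².
Energy balance: absorbed = emitted ⇒ πR²·S(1−A) = 4πR²·σT_eq⁴, so T_eq⁴ = S(1−A)/(4σ).
T_eq = [7570 × 0.72 / (4 × 5.67×10⁻⁸)]^(1/4) = (2.40×10¹⁰)^(1/4) = 394 K.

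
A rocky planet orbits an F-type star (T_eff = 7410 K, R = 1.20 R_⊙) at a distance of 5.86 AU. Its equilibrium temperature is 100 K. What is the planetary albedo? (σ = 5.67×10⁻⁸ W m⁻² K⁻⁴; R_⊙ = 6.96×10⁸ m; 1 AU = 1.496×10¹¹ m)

A ≈ 0.85

R_⋆ = 1.20 × 6.96×10⁸ = 8.35×10⁸ m.
d = 5.86 AU = 8.77×10¹¹ m.
L = 4πR_⋆²σT_⋆⁴ = 4π(8.35×10⁸)² × 5.67×10⁻⁸ × (7410)⁴ = 1.50×10²⁷ W.
S = L/(4πd²) = 155 W m⁻².
From T_eq⁴ = S(1−A)/(4σ): 1−A = 4σT_eq⁴/S.
1−A = 4 × 5.67×10⁻⁸ × (100)⁴ / 155 = 0.146.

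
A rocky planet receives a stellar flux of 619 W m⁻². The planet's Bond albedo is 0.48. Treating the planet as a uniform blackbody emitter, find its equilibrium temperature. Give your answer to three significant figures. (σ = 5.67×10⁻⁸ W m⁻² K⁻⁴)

Energy balance: absorbed = emitted ⇒ πR²·S(1−A) = 4πR²·σT_eq⁴, so T_eq⁴ = S(1−A)/(4σ).
T_eq = [619 × 0.52 / (4 × 5.67×10⁻⁸)]^(1/4) = (1.42×10⁹)^(1/4) = 194 K.

T_eq ≈ 194 K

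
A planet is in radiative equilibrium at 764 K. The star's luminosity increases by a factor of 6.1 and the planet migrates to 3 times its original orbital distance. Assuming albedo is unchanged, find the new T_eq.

T_eq ≈ 693 K

T_eq ∝ L^(1/4) · d^(−1/2).
T′ = 764 × 6.1^(1/4) / 3^(1/2) = 693 K.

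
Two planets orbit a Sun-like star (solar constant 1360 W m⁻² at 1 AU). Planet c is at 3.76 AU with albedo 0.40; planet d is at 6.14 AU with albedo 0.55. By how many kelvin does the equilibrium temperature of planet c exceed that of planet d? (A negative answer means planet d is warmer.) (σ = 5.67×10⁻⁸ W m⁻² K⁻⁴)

T_eq = [S₀(1−A)/(4σd²)]^(1/4), so T ∝ (1−A)^(1/4) / √d.
T₁ = [1360×0.60/(4×5.67×10⁻⁸×3.76²)]^(1/4) = 126.30 K.
T₂ = [1360×0.45/(4×5.67×10⁻⁸×6.14²)]^(1/4) = 91.98 K.

ΔT ≈ 34.3 K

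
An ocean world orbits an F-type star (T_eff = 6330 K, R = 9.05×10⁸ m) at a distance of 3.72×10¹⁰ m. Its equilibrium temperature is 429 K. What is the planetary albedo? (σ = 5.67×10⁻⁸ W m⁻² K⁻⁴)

L = 4πR_⋆²σT_⋆⁴ = 4π(9.05×10⁸)² × 5.67×10⁻⁸ × (6330)⁴ = 9.37×10²⁶ W.
S = L/(4πd²) = 5.39×10⁴ W m⁻².
From T_eq⁴ = S(1−A)/(4σ): 1−A = 4σT_eq⁴/S.
1−A = 4 × 5.67×10⁻⁸ × (429)⁴ / 5.39×10⁴ = 0.143.

A ≈ 0.86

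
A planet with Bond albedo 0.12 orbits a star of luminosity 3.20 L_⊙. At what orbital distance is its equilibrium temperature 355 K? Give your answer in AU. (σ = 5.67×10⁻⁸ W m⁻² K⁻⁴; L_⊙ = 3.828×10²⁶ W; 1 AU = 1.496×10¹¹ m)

d ≈ 1.03 AU

L = 3.20 × 3.828×10²⁶ = 1.22×10²⁷ W.
From T_eq⁴ = L(1−A)/(16πσd²): d = √[L(1−A)/(16πσT_eq⁴)].
d = √[1.22×10²⁷ × 0.88 / (16π × 5.67×10⁻⁸ × (355)⁴)] = 1.54×10¹¹ m = 1.03 AU.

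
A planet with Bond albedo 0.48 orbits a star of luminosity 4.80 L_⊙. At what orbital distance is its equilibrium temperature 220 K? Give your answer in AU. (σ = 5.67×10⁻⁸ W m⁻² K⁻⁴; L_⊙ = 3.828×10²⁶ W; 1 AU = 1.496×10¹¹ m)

d ≈ 2.53 AU

L = 4.80 × 3.828×10²⁶ = 1.84×10²⁷ W.
From T_eq⁴ = L(1−A)/(16πσd²): d = √[L(1−A)/(16πσT_eq⁴)].
d = √[1.84×10²⁷ × 0.52 / (16π × 5.67×10⁻⁸ × (220)⁴)] = 3.78×10¹¹ m = 2.53 AU.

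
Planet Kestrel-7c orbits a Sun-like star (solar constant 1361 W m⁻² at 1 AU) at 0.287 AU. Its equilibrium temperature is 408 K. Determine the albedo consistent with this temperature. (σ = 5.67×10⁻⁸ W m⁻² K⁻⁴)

Flux at 0.287 AU: S = 1361/0.287² = 1.65×10⁴ W m⁻².
From T_eq⁴ = S(1−A)/(4σ): 1−A = 4σT_eq⁴/S.
1−A = 4 × 5.67×10⁻⁸ × (408)⁴ / 1.65×10⁴ = 0.380.

A ≈ 0.62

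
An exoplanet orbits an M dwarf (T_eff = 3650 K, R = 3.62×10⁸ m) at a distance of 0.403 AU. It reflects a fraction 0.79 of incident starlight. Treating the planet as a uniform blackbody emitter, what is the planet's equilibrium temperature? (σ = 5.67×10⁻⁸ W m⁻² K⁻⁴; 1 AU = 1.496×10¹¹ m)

d = 0.403 AU = 6.03×10¹⁰ m.
L = 4πR_⋆²σT_⋆⁴ = 4π(3.62×10⁸)² × 5.67×10⁻⁸ × (3650)⁴ = 1.66×10²⁵ W.
S = L/(4πd²) = 363 W m⁻².
Energy balance: absorbed = emitted ⇒ πR²·S(1−A) = 4πR²·σT_eq⁴, so T_eq⁴ = S(1−A)/(4σ).
T_eq = [363 × 0.21 / (4 × 5.67×10⁻⁸)]^(1/4) = (3.36×10⁸)^(1/4) = 135 K.

T_eq ≈ 135 K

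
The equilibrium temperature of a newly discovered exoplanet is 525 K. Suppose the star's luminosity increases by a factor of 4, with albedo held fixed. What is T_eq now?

T_eq ∝ L^(1/4) · d^(−1/2).
T′ = 525 × 4^(1/4) = 742 K.

T_eq ≈ 742 K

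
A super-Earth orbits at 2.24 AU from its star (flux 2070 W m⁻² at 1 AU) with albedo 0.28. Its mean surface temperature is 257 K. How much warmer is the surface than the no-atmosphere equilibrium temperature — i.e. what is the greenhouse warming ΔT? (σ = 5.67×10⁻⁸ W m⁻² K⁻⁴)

ΔT ≈ 66.8 K

S = 2070/2.24² = 412.5 W m⁻².
T_eq = [S(1−A)/(4σ)]^(1/4) = [412.5×0.72/(4×5.67×10⁻⁸)]^(1/4) = 190.2 K.
ΔT = T_surf − T_eq = 257 − 190.2.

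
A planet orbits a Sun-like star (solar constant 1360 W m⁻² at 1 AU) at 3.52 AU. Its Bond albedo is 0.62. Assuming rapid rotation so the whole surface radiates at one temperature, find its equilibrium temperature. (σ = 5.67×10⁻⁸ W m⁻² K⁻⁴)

Flux at 3.52 AU: S = 1360/3.52² = 110 W m⁻².
Energy balance: absorbed = emitted ⇒ πR²·S(1−A) = 4πR²·σT_eq⁴, so T_eq⁴ = S(1−A)/(4σ).
T_eq = [110 × 0.38 / (4 × 5.67×10⁻⁸)]^(1/4) = (1.84×10⁸)^(1/4) = 116 K.

T_eq ≈ 116 K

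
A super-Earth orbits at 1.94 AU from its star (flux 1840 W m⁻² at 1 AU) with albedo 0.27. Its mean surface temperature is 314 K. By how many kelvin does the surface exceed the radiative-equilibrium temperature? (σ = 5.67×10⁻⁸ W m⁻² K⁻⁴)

S = 1840/1.94² = 488.9 W m⁻².
T_eq = [S(1−A)/(4σ)]^(1/4) = [488.9×0.73/(4×5.67×10⁻⁸)]^(1/4) = 199.2 K.
ΔT = T_surf − T_eq = 314 − 199.2.

ΔT ≈ 114.8 K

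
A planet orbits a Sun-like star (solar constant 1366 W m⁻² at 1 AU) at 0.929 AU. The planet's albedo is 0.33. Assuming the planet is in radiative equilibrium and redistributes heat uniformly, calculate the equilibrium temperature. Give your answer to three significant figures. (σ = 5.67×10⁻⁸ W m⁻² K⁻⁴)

Flux at 0.929 AU: S = 1366/0.929² = 1580 W m⁻².
Energy balance: absorbed = emitted ⇒ πR²·S(1−A) = 4πR²·σT_eq⁴, so T_eq⁴ = S(1−A)/(4σ).
T_eq = [1580 × 0.67 / (4 × 5.67×10⁻⁸)]^(1/4) = (4.68×10⁹)^(1/4) = 261 K.

T_eq ≈ 261 K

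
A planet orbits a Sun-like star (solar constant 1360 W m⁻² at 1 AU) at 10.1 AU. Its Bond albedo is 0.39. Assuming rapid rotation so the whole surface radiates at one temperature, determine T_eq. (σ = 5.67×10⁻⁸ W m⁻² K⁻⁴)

Flux at 10.1 AU: S = 1360/10.1² = 13.3 W m⁻².
Energy balance: absorbed = emitted ⇒ πR²·S(1−A) = 4πR²·σT_eq⁴, so T_eq⁴ = S(1−A)/(4σ).
T_eq = [13.3 × 0.61 / (4 × 5.67×10⁻⁸)]^(1/4) = (3.59×10⁷)^(1/4) = 77.4 K.

T_eq ≈ 77.4 K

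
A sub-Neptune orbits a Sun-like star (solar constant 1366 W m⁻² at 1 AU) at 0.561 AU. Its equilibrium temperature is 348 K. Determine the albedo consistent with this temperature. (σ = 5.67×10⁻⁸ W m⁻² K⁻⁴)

A ≈ 0.23

Flux at 0.561 AU: S = 1366/0.561² = 4340 W m⁻².
From T_eq⁴ = S(1−A)/(4σ): 1−A = 4σT_eq⁴/S.
1−A = 4 × 5.67×10⁻⁸ × (348)⁴ / 4340 = 0.766.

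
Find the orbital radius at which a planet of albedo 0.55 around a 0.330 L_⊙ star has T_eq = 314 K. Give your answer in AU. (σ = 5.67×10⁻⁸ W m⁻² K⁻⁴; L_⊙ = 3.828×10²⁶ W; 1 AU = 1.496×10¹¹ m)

L = 0.330 × 3.828×10²⁶ = 1.26×10²⁶ W.
From T_eq⁴ = L(1−A)/(16πσd²): d = √[L(1−A)/(16πσT_eq⁴)].
d = √[1.26×10²⁶ × 0.45 / (16π × 5.67×10⁻⁸ × (314)⁴)] = 4.53×10¹⁰ m = 0.303 AU.

d ≈ 0.303 AU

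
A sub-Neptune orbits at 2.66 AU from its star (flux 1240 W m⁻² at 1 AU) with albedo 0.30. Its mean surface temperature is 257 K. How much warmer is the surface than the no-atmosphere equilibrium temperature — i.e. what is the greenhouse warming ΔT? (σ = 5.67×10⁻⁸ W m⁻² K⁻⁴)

S = 1240/2.66² = 175.3 W m⁻².
T_eq = [S(1−A)/(4σ)]^(1/4) = [175.3×0.70/(4×5.67×10⁻⁸)]^(1/4) = 152.5 K.
ΔT = T_surf − T_eq = 257 − 152.5.

ΔT ≈ 104.5 K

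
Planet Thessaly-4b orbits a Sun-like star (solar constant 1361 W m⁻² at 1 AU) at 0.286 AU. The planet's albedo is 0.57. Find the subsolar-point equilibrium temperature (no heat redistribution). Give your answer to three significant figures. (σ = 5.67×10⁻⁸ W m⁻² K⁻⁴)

T_ss ≈ 596 K

Flux at 0.286 AU: S = 1361/0.286² = 1.66×10⁴ W m⁻².
At the subsolar point the surface absorbs S(1−A) and emits σT⁴ per unit area — no factor of 4, since only the local patch is in balance.
T = [1.66×10⁴ × 0.43 / 5.67×10⁻⁸]^(1/4) = (1.26×10¹¹)^(1/4) = 596 K.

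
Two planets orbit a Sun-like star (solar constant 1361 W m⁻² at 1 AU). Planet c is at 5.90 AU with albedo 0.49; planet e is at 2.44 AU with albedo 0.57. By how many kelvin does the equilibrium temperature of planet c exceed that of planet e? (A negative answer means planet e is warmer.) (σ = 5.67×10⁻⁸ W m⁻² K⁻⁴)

ΔT ≈ -47.5 K

T_eq = [S₀(1−A)/(4σd²)]^(1/4), so T ∝ (1−A)^(1/4) / √d.
T₁ = [1361×0.51/(4×5.67×10⁻⁸×5.90²)]^(1/4) = 96.83 K.
T₂ = [1361×0.43/(4×5.67×10⁻⁸×2.44²)]^(1/4) = 144.29 K.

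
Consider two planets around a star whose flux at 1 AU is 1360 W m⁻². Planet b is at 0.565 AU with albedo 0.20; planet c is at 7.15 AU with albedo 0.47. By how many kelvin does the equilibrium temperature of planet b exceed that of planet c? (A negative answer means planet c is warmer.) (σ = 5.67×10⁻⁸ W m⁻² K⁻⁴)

T_eq = [S₀(1−A)/(4σd²)]^(1/4), so T ∝ (1−A)^(1/4) / √d.
T₁ = [1360×0.80/(4×5.67×10⁻⁸×0.565²)]^(1/4) = 350.12 K.
T₂ = [1360×0.53/(4×5.67×10⁻⁸×7.15²)]^(1/4) = 88.80 K.

ΔT ≈ 261.3 K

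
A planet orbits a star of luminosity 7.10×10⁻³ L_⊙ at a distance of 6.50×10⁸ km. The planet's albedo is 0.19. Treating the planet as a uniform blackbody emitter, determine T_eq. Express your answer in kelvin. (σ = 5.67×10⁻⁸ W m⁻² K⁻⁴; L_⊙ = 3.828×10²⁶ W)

d = 6.50×10⁸ km = 6.50×10¹¹ m.
L = 7.10×10⁻³ × 3.828×10²⁶ = 2.72×10²⁴ W.
Flux: S = L/(4πd²) = 2.72×10²⁴/(4π×(6.50×10¹¹)²) = 0.512 W m⁻².
Energy balance: absorbed = emitted ⇒ πR²·S(1−A) = 4πR²·σT_eq⁴, so T_eq⁴ = S(1−A)/(4σ).
T_eq = [0.512 × 0.81 / (4 × 5.67×10⁻⁸)]^(1/4) = (1.83×10⁶)^(1/4) = 36.8 K.

T_eq ≈ 36.8 K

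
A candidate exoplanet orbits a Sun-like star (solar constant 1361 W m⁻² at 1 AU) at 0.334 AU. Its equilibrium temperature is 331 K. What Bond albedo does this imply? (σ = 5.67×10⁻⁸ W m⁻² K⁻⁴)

Flux at 0.334 AU: S = 1361/0.334² = 1.22×10⁴ W m⁻².
From T_eq⁴ = S(1−A)/(4σ): 1−A = 4σT_eq⁴/S.
1−A = 4 × 5.67×10⁻⁸ × (331)⁴ / 1.22×10⁴ = 0.223.

A ≈ 0.78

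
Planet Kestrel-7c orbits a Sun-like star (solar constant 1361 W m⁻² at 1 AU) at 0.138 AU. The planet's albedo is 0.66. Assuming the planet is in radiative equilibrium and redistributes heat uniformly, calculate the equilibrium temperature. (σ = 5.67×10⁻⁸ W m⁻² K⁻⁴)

Flux at 0.138 AU: S = 1361/0.138² = 7.15×10⁴ W m⁻².
Energy balance: absorbed = emitted ⇒ πR²·S(1−A) = 4πR²·σT_eq⁴, so T_eq⁴ = S(1−A)/(4σ).
T_eq = [7.15×10⁴ × 0.34 / (4 × 5.67×10⁻⁸)]^(1/4) = (1.07×10¹¹)^(1/4) = 572 K.

T_eq ≈ 572 K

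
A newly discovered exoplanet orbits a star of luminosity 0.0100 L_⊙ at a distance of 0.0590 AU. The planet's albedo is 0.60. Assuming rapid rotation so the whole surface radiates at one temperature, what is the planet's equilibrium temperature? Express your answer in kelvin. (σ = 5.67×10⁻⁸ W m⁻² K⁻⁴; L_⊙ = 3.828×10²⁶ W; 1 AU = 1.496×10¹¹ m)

T_eq ≈ 288 K

d = 0.0590 AU = 8.83×10⁹ m.
L = 0.0100 × 3.828×10²⁶ = 3.83×10²⁴ W.
Flux: S = L/(4πd²) = 3.83×10²⁴/(4π×(8.83×10⁹)²) = 3910 W m⁻².
Energy balance: absorbed = emitted ⇒ πR²·S(1−A) = 4πR²·σT_eq⁴, so T_eq⁴ = S(1−A)/(4σ).
T_eq = [3910 × 0.40 / (4 × 5.67×10⁻⁸)]^(1/4) = (6.90×10⁹)^(1/4) = 288 K.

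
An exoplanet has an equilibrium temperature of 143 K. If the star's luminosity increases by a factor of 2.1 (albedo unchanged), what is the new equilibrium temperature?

T_eq ≈ 172 K

T_eq ∝ L^(1/4) · d^(−1/2).
T′ = 143 × 2.1^(1/4) = 172 K.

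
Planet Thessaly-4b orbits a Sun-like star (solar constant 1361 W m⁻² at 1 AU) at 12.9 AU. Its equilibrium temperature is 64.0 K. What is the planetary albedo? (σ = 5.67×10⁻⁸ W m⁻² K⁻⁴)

Flux at 12.9 AU: S = 1361/12.9² = 8.18 W m⁻².
From T_eq⁴ = S(1−A)/(4σ): 1−A = 4σT_eq⁴/S.
1−A = 4 × 5.67×10⁻⁸ × (64.0)⁴ / 8.18 = 0.465.

A ≈ 0.53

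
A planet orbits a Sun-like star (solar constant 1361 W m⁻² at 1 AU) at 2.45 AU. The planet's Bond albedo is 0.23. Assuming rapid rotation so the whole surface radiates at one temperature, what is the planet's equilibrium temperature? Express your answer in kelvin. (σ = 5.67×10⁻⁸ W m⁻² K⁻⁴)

Flux at 2.45 AU: S = 1361/2.45² = 227 W m⁻².
Energy balance: absorbed = emitted ⇒ πR²·S(1−A) = 4πR²·σT_eq⁴, so T_eq⁴ = S(1−A)/(4σ).
T_eq = [227 × 0.77 / (4 × 5.67×10⁻⁸)]^(1/4) = (7.70×10⁸)^(1/4) = 167 K.

T_eq ≈ 167 K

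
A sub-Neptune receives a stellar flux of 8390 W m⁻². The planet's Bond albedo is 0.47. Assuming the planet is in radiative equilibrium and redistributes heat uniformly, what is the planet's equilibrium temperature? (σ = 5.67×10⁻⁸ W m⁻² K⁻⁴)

T_eq ≈ 374 K

Energy balance: absorbed = emitted ⇒ πR²·S(1−A) = 4πR²·σT_eq⁴, so T_eq⁴ = S(1−A)/(4σ).
T_eq = [8390 × 0.53 / (4 × 5.67×10⁻⁸)]^(1/4) = (1.96×10¹⁰)^(1/4) = 374 K.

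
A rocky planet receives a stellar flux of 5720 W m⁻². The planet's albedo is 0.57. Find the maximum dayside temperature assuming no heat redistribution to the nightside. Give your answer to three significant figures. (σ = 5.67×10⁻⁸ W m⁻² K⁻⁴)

T_ss ≈ 456 K

With no redistribution each surface element balances locally: S(1−A) = σT⁴.
T = [5720 × 0.43 / 5.67×10⁻⁸]^(1/4) = (4.34×10¹⁰)^(1/4) = 456 K.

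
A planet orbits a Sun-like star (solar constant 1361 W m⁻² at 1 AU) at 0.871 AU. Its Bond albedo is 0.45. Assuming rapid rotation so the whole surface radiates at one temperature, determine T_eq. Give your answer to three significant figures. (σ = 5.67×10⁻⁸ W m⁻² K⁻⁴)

Flux at 0.871 AU: S = 1361/0.871² = 1790 W m⁻².
Energy balance: absorbed = emitted ⇒ πR²·S(1−A) = 4πR²·σT_eq⁴, so T_eq⁴ = S(1−A)/(4σ).
T_eq = [1790 × 0.55 / (4 × 5.67×10⁻⁸)]^(1/4) = (4.35×10⁹)^(1/4) = 257 K.

T_eq ≈ 257 K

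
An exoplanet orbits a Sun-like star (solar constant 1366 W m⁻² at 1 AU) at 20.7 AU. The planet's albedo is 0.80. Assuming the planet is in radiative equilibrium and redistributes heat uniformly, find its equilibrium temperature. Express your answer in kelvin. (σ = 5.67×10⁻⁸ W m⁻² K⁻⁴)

Flux at 20.7 AU: S = 1366/20.7² = 3.19 W m⁻².
Energy balance: absorbed = emitted ⇒ πR²·S(1−A) = 4πR²·σT_eq⁴, so T_eq⁴ = S(1−A)/(4σ).
T_eq = [3.19 × 0.20 / (4 × 5.67×10⁻⁸)]^(1/4) = (2.81×10⁶)^(1/4) = 40.9 K.

T_eq ≈ 40.9 K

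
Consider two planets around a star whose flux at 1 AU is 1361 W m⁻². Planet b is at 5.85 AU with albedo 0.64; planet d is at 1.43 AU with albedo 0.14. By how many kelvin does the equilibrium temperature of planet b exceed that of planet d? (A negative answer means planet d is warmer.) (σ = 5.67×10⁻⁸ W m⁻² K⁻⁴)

ΔT ≈ -135.0 K

T_eq = [S₀(1−A)/(4σd²)]^(1/4), so T ∝ (1−A)^(1/4) / √d.
T₁ = [1361×0.36/(4×5.67×10⁻⁸×5.85²)]^(1/4) = 89.14 K.
T₂ = [1361×0.86/(4×5.67×10⁻⁸×1.43²)]^(1/4) = 224.14 K.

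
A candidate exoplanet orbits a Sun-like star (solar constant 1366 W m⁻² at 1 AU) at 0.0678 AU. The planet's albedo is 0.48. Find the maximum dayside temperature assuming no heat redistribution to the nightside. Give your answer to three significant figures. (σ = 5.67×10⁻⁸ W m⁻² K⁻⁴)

Flux at 0.0678 AU: S = 1366/0.0678² = 2.97×10⁵ W m⁻².
With no redistribution each surface element balances locally: S(1−A) = σT⁴.
T = [2.97×10⁵ × 0.52 / 5.67×10⁻⁸]^(1/4) = (2.73×10¹²)^(1/4) = 1280 K.

T_ss ≈ 1280 K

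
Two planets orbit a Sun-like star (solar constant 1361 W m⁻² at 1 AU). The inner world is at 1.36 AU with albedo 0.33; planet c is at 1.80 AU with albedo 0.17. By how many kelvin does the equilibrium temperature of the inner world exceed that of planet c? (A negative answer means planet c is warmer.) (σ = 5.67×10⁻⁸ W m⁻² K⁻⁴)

ΔT ≈ 17.9 K

T_eq = [S₀(1−A)/(4σd²)]^(1/4), so T ∝ (1−A)^(1/4) / √d.
T₁ = [1361×0.67/(4×5.67×10⁻⁸×1.36²)]^(1/4) = 215.93 K.
T₂ = [1361×0.83/(4×5.67×10⁻⁸×1.80²)]^(1/4) = 198.01 K.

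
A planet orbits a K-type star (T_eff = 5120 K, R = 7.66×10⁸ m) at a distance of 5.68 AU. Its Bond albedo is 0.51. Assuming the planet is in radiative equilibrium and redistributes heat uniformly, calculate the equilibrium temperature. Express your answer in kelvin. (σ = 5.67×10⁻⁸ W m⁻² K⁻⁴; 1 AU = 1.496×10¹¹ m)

T_eq ≈ 90.9 K

d = 5.68 AU = 8.50×10¹¹ m.
L = 4πR_⋆²σT_⋆⁴ = 4π(7.66×10⁸)² × 5.67×10⁻⁸ × (5120)⁴ = 2.87×10²⁶ W.
S = L/(4πd²) = 31.7 W m⁻².
Energy balance: absorbed = emitted ⇒ πR²·S(1−A) = 4πR²·σT_eq⁴, so T_eq⁴ = S(1−A)/(4σ).
T_eq = [31.7 × 0.49 / (4 × 5.67×10⁻⁸)]^(1/4) = (6.84×10⁷)^(1/4) = 90.9 K.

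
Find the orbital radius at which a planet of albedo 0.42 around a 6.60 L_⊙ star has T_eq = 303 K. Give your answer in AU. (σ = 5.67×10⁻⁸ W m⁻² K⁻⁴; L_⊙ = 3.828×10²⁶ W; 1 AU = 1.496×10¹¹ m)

d ≈ 1.65 AU

L = 6.60 × 3.828×10²⁶ = 2.53×10²⁷ W.
From T_eq⁴ = L(1−A)/(16πσd²): d = √[L(1−A)/(16πσT_eq⁴)].
d = √[2.53×10²⁷ × 0.58 / (16π × 5.67×10⁻⁸ × (303)⁴)] = 2.47×10¹¹ m = 1.65 AU.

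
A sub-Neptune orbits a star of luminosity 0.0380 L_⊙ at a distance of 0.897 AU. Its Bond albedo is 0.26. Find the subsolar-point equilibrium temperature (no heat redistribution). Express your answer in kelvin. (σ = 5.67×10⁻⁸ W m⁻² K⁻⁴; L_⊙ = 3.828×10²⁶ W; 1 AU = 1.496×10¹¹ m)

d = 0.897 AU = 1.34×10¹¹ m.
L = 0.0380 × 3.828×10²⁶ = 1.45×10²⁵ W.
Flux: S = L/(4πd²) = 1.45×10²⁵/(4π×(1.34×10¹¹)²) = 64.3 W m⁻².
At the subsolar point the surface absorbs S(1−A) and emits σT⁴ per unit area — no factor of 4, since only the local patch is in balance.
T = [64.3 × 0.74 / 5.67×10⁻⁸]^(1/4) = (8.39×10⁸)^(1/4) = 170 K.

T_ss ≈ 170 K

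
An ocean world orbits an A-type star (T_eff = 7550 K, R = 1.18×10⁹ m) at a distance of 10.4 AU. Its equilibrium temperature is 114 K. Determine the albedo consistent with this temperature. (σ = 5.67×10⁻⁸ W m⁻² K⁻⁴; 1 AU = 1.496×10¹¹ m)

A ≈ 0.64

d = 10.4 AU = 1.56×10¹² m.
L = 4πR_⋆²σT_⋆⁴ = 4π(1.18×10⁹)² × 5.67×10⁻⁸ × (7550)⁴ = 3.22×10²⁷ W.
S = L/(4πd²) = 106 W m⁻².
From T_eq⁴ = S(1−A)/(4σ): 1−A = 4σT_eq⁴/S.
1−A = 4 × 5.67×10⁻⁸ × (114)⁴ / 106 = 0.361.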